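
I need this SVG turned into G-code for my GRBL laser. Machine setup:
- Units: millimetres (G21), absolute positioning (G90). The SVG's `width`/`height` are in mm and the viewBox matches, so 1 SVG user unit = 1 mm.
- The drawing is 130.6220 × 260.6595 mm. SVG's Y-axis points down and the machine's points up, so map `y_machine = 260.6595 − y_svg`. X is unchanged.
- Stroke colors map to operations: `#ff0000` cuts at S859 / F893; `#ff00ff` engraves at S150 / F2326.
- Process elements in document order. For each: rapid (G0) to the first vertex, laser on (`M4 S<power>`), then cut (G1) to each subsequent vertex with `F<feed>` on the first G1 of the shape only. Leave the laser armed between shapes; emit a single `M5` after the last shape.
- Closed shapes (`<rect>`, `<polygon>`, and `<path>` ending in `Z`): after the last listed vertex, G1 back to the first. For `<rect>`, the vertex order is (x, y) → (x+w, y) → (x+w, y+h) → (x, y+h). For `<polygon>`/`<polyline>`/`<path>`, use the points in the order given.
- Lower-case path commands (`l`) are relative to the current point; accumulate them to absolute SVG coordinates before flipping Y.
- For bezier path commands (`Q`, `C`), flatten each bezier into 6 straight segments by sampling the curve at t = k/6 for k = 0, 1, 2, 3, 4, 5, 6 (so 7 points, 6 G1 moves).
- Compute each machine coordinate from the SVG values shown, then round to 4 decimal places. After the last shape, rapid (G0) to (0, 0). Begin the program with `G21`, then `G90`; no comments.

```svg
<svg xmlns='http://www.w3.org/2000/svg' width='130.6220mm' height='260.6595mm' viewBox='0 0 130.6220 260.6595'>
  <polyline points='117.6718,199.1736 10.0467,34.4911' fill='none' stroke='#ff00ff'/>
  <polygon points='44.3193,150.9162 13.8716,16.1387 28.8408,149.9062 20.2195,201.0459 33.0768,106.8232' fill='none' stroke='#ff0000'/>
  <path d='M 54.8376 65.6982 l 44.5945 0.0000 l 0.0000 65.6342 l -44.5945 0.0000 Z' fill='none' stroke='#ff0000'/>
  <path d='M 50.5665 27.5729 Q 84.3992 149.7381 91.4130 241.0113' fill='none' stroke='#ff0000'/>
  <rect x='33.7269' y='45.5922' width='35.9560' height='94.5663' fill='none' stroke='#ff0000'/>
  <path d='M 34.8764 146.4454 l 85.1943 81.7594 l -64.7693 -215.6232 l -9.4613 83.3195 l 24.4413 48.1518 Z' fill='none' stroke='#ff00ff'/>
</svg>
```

Since the viewBox matches the mm dimensions, user units are millimetres directly. The only transform is the Y-flip y_m = 260.6595 − y_svg.

Shape 1 is a line segment drawn with `<polyline>`. Its stroke #ff00ff means engrave at S150, F2326. After flipping Y the toolpath is (117.6718,61.4859) → (10.0467,226.1684).

Shape 2 is a closed polygon drawn with `<polygon>`. Its stroke #ff0000 means cut at S859, F893. After flipping Y the toolpath is (44.3193,109.7433) → (13.8716,244.5208) → (28.8408,110.7533) → (20.2195,59.6136) → (33.0768,153.8363) → (44.3193,109.7433), returning to the start.

Shape 3 is a rectangle drawn with `<path>`. Its stroke #ff0000 means cut at S859, F893. After flipping Y the toolpath is (54.8376,194.9613) → (99.4321,194.9613) → (99.4321,129.3271) → (54.8376,129.3271) → (54.8376,194.9613), returning to the start.

Shape 4 is a quadratic bezier drawn with `<path>`. Its stroke #ff0000 means cut at S859, F893. After flipping Y the toolpath is (50.5665,233.0866) → (61.0991,193.2230) → (70.1418,155.0756) → (77.6945,118.6444) → (83.7573,83.9294) → (88.3301,50.9307) → (91.4130,19.6482).

Shape 5 is a rectangle drawn with `<rect>`. Its stroke #ff0000 means cut at S859, F893. After flipping Y the toolpath is (33.7269,215.0673) → (69.6829,215.0673) → (69.6829,120.5010) → (33.7269,120.5010) → (33.7269,215.0673), returning to the start.

Shape 6 is a closed polygon drawn with `<path>`. Its stroke #ff00ff means engrave at S150, F2326. After flipping Y the toolpath is (34.8764,114.2141) → (120.0707,32.4547) → (55.3014,248.0779) → (45.8401,164.7584) → (70.2814,116.6066) → (34.8764,114.2141), returning to the start.

G21
G90
G0 X117.6718 Y61.4859
M4 S150
G1 X10.0467 Y226.1684 F2326
G0 X44.3193 Y109.7433
M4 S859
G1 X13.8716 Y244.5208 F893
G1 X28.8408 Y110.7533
G1 X20.2195 Y59.6136
G1 X33.0768 Y153.8363
G1 X44.3193 Y109.7433
G0 X54.8376 Y194.9613
M4 S859
G1 X99.4321 Y194.9613 F893
G1 X99.4321 Y129.3271
G1 X54.8376 Y129.3271
G1 X54.8376 Y194.9613
G0 X50.5665 Y233.0866
M4 S859
G1 X61.0991 Y193.2230 F893
G1 X70.1418 Y155.0756
G1 X77.6945 Y118.6444
G1 X83.7573 Y83.9294
G1 X88.3301 Y50.9307
G1 X91.4130 Y19.6482
G0 X33.7269 Y215.0673
M4 S859
G1 X69.6829 Y215.0673 F893
G1 X69.6829 Y120.5010
G1 X33.7269 Y120.5010
G1 X33.7269 Y215.0673
G0 X34.8764 Y114.2141
M4 S150
G1 X120.0707 Y32.4547 F2326
G1 X55.3014 Y248.0779
G1 X45.8401 Y164.7584
G1 X70.2814 Y116.6066
G1 X34.8764 Y114.2141
M5
G0 X0.0000 Y0.0000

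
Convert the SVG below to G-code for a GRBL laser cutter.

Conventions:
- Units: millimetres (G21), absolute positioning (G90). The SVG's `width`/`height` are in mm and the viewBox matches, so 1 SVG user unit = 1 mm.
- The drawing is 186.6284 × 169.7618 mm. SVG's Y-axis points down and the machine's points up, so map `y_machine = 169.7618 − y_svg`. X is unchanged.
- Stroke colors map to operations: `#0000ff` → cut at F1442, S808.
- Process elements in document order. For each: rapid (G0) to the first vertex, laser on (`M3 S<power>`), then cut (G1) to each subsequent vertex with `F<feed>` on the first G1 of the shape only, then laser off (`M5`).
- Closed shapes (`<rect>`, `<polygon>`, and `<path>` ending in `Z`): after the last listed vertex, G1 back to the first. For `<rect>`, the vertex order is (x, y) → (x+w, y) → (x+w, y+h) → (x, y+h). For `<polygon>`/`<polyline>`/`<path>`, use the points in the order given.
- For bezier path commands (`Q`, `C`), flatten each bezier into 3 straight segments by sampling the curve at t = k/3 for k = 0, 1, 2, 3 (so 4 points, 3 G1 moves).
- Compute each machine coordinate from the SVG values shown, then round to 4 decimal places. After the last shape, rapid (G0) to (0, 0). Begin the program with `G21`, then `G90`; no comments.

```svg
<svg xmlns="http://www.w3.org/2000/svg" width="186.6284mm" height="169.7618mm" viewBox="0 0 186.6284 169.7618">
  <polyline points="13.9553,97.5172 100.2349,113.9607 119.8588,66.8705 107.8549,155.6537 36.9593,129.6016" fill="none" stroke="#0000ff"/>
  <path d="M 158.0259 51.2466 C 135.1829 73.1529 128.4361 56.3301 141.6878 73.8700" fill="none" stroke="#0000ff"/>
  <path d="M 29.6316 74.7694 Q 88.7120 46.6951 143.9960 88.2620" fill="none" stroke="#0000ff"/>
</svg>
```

Since the viewBox matches the mm dimensions, user units are millimetres directly. The only transform is the Y-flip y_m = 169.7618 − y_svg.

Shape 1 is a open polyline drawn with `<polyline>`. Its stroke #0000ff means cut at S808, F1442. After flipping Y the toolpath is (13.9553,72.2446) → (100.2349,55.8011) → (119.8588,102.8913) → (107.8549,14.1081) → (36.9593,40.1602).

Shape 2 is a cubic bezier drawn with `<path>`. Its stroke #0000ff means cut at S808, F1442. After flipping Y the toolpath is (158.0259,118.5152) → (140.6928,106.8115) → (134.9577,104.6846) → (141.6878,95.8918).

Shape 3 is a quadratic bezier drawn with `<path>`. Its stroke #0000ff means cut at S808, F1442. After flipping Y the toolpath is (29.6316,94.9924) → (68.5967,105.9707) → (106.7182,101.4732) → (143.9960,81.4998).

G21
G90
G0 X13.9553 Y72.2446
M3 S808
G1 X100.2349 Y55.8011 F1442
G1 X119.8588 Y102.8913
G1 X107.8549 Y14.1081
G1 X36.9593 Y40.1602
M5
G0 X158.0259 Y118.5152
M3 S808
G1 X140.6928 Y106.8115 F1442
G1 X134.9577 Y104.6846
G1 X141.6878 Y95.8918
M5
G0 X29.6316 Y94.9924
M3 S808
G1 X68.5967 Y105.9707 F1442
G1 X106.7182 Y101.4732
G1 X143.9960 Y81.4998
M5
G0 X0.0000 Y0.0000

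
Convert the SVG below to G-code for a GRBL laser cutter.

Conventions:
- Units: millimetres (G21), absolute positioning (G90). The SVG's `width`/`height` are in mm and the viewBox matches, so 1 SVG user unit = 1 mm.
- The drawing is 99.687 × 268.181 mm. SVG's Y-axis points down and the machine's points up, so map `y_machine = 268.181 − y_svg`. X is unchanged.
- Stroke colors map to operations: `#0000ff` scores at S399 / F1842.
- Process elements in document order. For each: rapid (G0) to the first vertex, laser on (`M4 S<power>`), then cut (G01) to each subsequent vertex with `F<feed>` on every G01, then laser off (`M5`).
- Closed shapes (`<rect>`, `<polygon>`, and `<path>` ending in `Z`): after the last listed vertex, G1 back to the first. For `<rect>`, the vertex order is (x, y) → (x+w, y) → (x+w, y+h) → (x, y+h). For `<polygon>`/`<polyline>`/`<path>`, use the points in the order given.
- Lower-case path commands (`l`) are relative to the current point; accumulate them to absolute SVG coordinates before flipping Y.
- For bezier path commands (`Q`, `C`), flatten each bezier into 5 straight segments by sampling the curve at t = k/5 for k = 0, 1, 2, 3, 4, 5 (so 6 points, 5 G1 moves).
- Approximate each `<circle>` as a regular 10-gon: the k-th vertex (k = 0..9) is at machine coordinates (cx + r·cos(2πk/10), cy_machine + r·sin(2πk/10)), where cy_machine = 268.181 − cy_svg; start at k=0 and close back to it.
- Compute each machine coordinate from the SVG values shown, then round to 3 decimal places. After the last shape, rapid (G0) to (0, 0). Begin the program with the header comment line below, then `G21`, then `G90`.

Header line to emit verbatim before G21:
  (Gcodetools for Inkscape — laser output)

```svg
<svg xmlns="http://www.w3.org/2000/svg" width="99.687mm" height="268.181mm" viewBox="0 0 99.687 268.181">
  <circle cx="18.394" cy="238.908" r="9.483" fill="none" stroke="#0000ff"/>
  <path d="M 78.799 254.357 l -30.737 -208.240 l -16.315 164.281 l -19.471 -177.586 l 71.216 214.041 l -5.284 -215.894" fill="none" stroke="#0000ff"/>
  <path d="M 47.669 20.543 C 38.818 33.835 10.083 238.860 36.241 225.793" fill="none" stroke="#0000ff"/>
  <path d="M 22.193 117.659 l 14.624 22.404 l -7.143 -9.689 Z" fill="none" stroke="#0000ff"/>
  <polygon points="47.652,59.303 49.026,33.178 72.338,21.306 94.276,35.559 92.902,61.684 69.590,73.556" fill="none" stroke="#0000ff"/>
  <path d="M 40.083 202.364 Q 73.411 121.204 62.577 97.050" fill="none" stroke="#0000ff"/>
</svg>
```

viewBox `0 0 99.687 268.181` with mm width/height → 1 unit = 1 mm. Flip: y_m = 268.181 − y_svg.

**Shape 1** — `<circle>` circle, stroke `#0000ff` → score (S399, F1842). Machine vertices: (27.877,29.273) → (26.066,34.847) → (21.324,38.292) → (15.464,38.292) → (10.722,34.847) → (8.911,29.273) → (10.722,23.699) → (15.464,20.254) → (21.324,20.254) → (26.066,23.699) → (27.877,29.273). Closed: final G1 returns to the first vertex.

**Shape 2** — `<path>` open polyline, stroke `#0000ff` → score (S399, F1842). Machine vertices: (78.799,13.824) → (48.062,222.064) → (31.747,57.783) → (12.276,235.369) → (83.492,21.328) → (78.208,237.222). Open path.

**Shape 3** — `<path>` cubic bezier, stroke `#0000ff` → score (S399, F1842). Control points (SVG): P0=(47.669,20.543), P1=(38.818,33.835), P2=(10.083,238.860), P3=(36.241,225.793); sampled at t=k/5. Machine vertices: (47.669,247.638) → (40.571,219.933) → (32.289,165.885) → (26.414,105.163) → (26.535,57.440) → (36.241,42.388). Open path.

**Shape 4** — `<path>` closed polygon, stroke `#0000ff` → score (S399, F1842). Machine vertices: (22.193,150.522) → (36.817,128.118) → (29.674,137.807) → (22.193,150.522). Closed: final G1 returns to the first vertex.

**Shape 5** — `<polygon>` regular polygon, stroke `#0000ff` → score (S399, F1842). Machine vertices: (47.652,208.878) → (49.026,235.003) → (72.338,246.875) → (94.276,232.622) → (92.902,206.497) → (69.590,194.625) → (47.652,208.878). Closed: final G1 returns to the first vertex.

**Shape 6** — `<path>` quadratic bezier, stroke `#0000ff` → score (S399, F1842). Control points (SVG): P0=(40.083,202.364), P1=(73.411,121.204), P2=(62.577,97.050); sampled at t=k/5. Machine vertices: (40.083,65.817) → (51.648,96.001) → (59.679,121.624) → (64.178,142.687) → (65.144,159.189) → (62.577,171.131). Open path.

(Gcodetools for Inkscape — laser output)
G21
G90
G0 X27.877 Y29.273
M4 S399
G01 X26.066 Y34.847 F1842
G01 X21.324 Y38.292 F1842
G01 X15.464 Y38.292 F1842
G01 X10.722 Y34.847 F1842
G01 X8.911 Y29.273 F1842
G01 X10.722 Y23.699 F1842
G01 X15.464 Y20.254 F1842
G01 X21.324 Y20.254 F1842
G01 X26.066 Y23.699 F1842
G01 X27.877 Y29.273 F1842
M5
G0 X78.799 Y13.824
M4 S399
G01 X48.062 Y222.064 F1842
G01 X31.747 Y57.783 F1842
G01 X12.276 Y235.369 F1842
G01 X83.492 Y21.328 F1842
G01 X78.208 Y237.222 F1842
M5
G0 X47.669 Y247.638
M4 S399
G01 X40.571 Y219.933 F1842
G01 X32.289 Y165.885 F1842
G01 X26.414 Y105.163 F1842
G01 X26.535 Y57.440 F1842
G01 X36.241 Y42.388 F1842
M5
G0 X22.193 Y150.522
M4 S399
G01 X36.817 Y128.118 F1842
G01 X29.674 Y137.807 F1842
G01 X22.193 Y150.522 F1842
M5
G0 X47.652 Y208.878
M4 S399
G01 X49.026 Y235.003 F1842
G01 X72.338 Y246.875 F1842
G01 X94.276 Y232.622 F1842
G01 X92.902 Y206.497 F1842
G01 X69.590 Y194.625 F1842
G01 X47.652 Y208.878 F1842
M5
G0 X40.083 Y65.817
M4 S399
G01 X51.648 Y96.001 F1842
G01 X59.679 Y121.624 F1842
G01 X64.178 Y142.687 F1842
G01 X65.144 Y159.189 F1842
G01 X62.577 Y171.131 F1842
M5
G0 X0.000 Y0.000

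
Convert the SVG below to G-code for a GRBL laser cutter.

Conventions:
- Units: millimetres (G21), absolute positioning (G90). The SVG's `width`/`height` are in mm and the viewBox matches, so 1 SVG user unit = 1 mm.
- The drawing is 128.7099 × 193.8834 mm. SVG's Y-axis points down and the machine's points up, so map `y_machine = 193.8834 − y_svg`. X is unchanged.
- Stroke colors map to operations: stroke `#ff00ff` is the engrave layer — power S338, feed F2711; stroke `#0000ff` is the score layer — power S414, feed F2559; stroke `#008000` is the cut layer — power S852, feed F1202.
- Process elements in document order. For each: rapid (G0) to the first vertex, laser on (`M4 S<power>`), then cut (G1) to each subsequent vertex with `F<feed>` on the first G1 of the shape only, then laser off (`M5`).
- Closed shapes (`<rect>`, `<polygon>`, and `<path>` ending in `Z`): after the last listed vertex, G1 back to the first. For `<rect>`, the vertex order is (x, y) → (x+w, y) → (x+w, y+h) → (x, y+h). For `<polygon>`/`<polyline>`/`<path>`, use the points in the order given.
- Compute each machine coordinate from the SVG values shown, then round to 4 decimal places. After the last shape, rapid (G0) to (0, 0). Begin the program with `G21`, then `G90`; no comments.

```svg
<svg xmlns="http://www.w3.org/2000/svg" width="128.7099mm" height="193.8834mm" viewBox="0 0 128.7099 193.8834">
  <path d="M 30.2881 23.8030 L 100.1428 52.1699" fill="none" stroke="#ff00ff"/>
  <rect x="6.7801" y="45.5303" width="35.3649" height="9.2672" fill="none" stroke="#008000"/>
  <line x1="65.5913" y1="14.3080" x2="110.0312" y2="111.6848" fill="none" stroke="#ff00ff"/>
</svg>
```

G21
G90
G0 X30.2881 Y170.0804
M4 S338
G1 X100.1428 Y141.7135 F2711
M5
G0 X6.7801 Y148.3531
M4 S852
G1 X42.1450 Y148.3531 F1202
G1 X42.1450 Y139.0859
G1 X6.7801 Y139.0859
G1 X6.7801 Y148.3531
M5
G0 X65.5913 Y179.5754
M4 S338
G1 X110.0312 Y82.1986 F2711
M5
G0 X0.0000 Y0.0000

Since the viewBox matches the mm dimensions, user units are millimetres directly. The only transform is the Y-flip y_m = 193.8834 − y_svg.

Shape 1 is a line segment drawn with `<path>`. Its stroke #ff00ff means engrave at S338, F2711. After flipping Y the toolpath is (30.2881,170.0804) → (100.1428,141.7135).

Shape 2 is a rectangle drawn with `<rect>`. Its stroke #008000 means cut at S852, F1202. After flipping Y the toolpath is (6.7801,148.3531) → (42.1450,148.3531) → (42.1450,139.0859) → (6.7801,139.0859) → (6.7801,148.3531), returning to the start.

Shape 3 is a line segment drawn with `<line>`. Its stroke #ff00ff means engrave at S338, F2711. After flipping Y the toolpath is (65.5913,179.5754) → (110.0312,82.1986).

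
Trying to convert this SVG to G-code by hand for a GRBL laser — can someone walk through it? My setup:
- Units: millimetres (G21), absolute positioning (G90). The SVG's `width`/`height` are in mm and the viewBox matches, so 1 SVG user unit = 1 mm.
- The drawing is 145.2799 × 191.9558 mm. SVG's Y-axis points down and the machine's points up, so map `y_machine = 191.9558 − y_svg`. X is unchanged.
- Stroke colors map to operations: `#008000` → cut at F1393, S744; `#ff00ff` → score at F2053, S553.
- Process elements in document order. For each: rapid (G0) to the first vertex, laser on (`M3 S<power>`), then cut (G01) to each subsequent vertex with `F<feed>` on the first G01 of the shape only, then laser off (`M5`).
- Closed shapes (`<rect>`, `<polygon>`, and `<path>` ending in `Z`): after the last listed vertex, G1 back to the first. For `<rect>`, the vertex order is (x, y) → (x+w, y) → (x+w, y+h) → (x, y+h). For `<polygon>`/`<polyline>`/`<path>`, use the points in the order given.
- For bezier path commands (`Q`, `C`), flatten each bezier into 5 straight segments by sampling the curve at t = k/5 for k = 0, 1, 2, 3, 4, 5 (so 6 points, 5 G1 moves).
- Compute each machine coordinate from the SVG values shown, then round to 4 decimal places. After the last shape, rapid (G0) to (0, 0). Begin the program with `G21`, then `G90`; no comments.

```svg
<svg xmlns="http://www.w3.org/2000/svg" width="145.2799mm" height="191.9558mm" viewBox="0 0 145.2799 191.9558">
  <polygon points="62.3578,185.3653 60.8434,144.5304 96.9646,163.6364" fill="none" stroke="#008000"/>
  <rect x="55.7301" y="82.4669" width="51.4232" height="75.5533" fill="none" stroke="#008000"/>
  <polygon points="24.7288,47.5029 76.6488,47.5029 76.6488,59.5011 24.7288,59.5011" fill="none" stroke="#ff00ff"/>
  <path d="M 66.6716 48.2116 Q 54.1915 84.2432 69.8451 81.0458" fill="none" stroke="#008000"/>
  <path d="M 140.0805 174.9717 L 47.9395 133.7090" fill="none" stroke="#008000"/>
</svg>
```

G21
G90
G0 X62.3578 Y6.5905
M3 S744
G01 X60.8434 Y47.4254 F1393
G01 X96.9646 Y28.3194
G01 X62.3578 Y6.5905
M5
G0 X55.7301 Y109.4889
M3 S744
G01 X107.1533 Y109.4889 F1393
G01 X107.1533 Y33.9356
G01 X55.7301 Y33.9356
G01 X55.7301 Y109.4889
M5
G0 X24.7288 Y144.4529
M3 S553
G01 X76.6488 Y144.4529 F2053
G01 X76.6488 Y132.4547
G01 X24.7288 Y132.4547
G01 X24.7288 Y144.4529
M5
G0 X66.6716 Y143.7442
M3 S744
G01 X62.8049 Y130.9007 F1393
G01 X61.1889 Y121.1956
G01 X61.8236 Y114.6287
G01 X64.7090 Y111.2002
G01 X69.8451 Y110.9100
M5
G0 X140.0805 Y16.9841
M3 S744
G01 X47.9395 Y58.2468 F1393
M5
G0 X0.0000 Y0.0000

1 u = 1 mm; y_m = 191.9558 − y.

[1] `<polygon>` regular polygon, #008000→cut S744 F1393: (62.3578,6.5905) → (60.8434,47.4254) → (96.9646,28.3194) → (62.3578,6.5905) (closed)

[2] `<rect>` rectangle, #008000→cut S744 F1393: (55.7301,109.4889) → (107.1533,109.4889) → (107.1533,33.9356) → (55.7301,33.9356) → (55.7301,109.4889) (closed)

[3] `<polygon>` rectangle, #ff00ff→score S553 F2053: (24.7288,144.4529) → (76.6488,144.4529) → (76.6488,132.4547) → (24.7288,132.4547) → (24.7288,144.4529) (closed)

[4] `<path>` quadratic bezier, #008000→cut S744 F1393: (66.6716,143.7442) → (62.8049,130.9007) → (61.1889,121.1956) → (61.8236,114.6287) → (64.7090,111.2002) → (69.8451,110.9100)

[5] `<path>` line segment, #008000→cut S744 F1393: (140.0805,16.9841) → (47.9395,58.2468)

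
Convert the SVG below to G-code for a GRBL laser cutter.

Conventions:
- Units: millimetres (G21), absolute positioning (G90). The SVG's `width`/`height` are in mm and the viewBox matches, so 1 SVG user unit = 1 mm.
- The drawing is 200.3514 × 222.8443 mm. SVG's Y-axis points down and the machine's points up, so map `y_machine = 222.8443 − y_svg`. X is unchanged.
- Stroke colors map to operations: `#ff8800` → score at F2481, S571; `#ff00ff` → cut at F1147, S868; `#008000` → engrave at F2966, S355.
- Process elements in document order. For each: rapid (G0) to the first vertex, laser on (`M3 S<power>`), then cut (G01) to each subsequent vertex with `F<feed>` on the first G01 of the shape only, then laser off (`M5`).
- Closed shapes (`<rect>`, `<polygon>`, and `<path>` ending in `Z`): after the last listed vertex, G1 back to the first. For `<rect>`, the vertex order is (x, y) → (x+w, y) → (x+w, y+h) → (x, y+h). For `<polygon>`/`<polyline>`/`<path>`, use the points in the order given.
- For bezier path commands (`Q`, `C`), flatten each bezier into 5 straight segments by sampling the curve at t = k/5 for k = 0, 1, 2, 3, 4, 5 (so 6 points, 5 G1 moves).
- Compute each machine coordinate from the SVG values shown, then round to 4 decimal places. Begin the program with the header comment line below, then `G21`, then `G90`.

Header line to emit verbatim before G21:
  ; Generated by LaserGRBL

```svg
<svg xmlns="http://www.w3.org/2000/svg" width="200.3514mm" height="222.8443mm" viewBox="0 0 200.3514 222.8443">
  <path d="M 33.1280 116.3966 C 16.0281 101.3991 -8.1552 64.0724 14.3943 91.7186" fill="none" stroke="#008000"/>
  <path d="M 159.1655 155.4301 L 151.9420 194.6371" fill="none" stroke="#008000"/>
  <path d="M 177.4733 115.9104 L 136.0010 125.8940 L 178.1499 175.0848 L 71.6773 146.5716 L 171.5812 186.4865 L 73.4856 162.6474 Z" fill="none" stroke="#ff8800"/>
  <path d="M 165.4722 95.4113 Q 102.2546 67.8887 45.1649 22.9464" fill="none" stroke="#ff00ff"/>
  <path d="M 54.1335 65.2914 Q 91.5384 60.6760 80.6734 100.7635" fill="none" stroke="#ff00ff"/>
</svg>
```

; Generated by LaserGRBL
G21
G90
G0 X33.1280 Y106.4477
M3 S355
G01 X22.4486 Y117.4273 F2966
G01 X12.6523 Y129.5754
G01 X6.3224 Y138.7015
G01 X6.0420 Y140.6151
G01 X14.3943 Y131.1257
M5
G0 X159.1655 Y67.4142
M3 S355
G01 X151.9420 Y28.2072 F2966
M5
G0 X177.4733 Y106.9339
M3 S571
G01 X136.0010 Y96.9503 F2481
G01 X178.1499 Y47.7595
G01 X71.6773 Y76.2727
G01 X171.5812 Y36.3578
G01 X73.4856 Y60.1969
G01 X177.4733 Y106.9339
M5
G0 X165.4722 Y127.4330
M3 S868
G01 X140.4303 Y139.1388 F1147
G01 X115.8786 Y152.2382
G01 X91.8171 Y166.7312
G01 X68.2459 Y182.6178
G01 X45.1649 Y199.8979
M5
G0 X54.1335 Y157.5529
M3 S868
G01 X67.1647 Y157.6109 F1147
G01 X76.3342 Y154.0928
G01 X81.6422 Y146.9983
G01 X83.0886 Y136.3277
G01 X80.6734 Y122.0808
M5

1 u = 1 mm; y_m = 222.8443 − y.

[1] `<path>` cubic bezier, #008000→engrave S355 F2966: (33.1280,106.4477) → (22.4486,117.4273) → (12.6523,129.5754) → (6.3224,138.7015) → (6.0420,140.6151) → (14.3943,131.1257)

[2] `<path>` line segment, #008000→engrave S355 F2966: (159.1655,67.4142) → (151.9420,28.2072)

[3] `<path>` closed polygon, #ff8800→score S571 F2481: (177.4733,106.9339) → (136.0010,96.9503) → (178.1499,47.7595) → (71.6773,76.2727) → (171.5812,36.3578) → (73.4856,60.1969) → (177.4733,106.9339) (closed)

[4] `<path>` quadratic bezier, #ff00ff→cut S868 F1147: (165.4722,127.4330) → (140.4303,139.1388) → (115.8786,152.2382) → (91.8171,166.7312) → (68.2459,182.6178) → (45.1649,199.8979)

[5] `<path>` quadratic bezier, #ff00ff→cut S868 F1147: (54.1335,157.5529) → (67.1647,157.6109) → (76.3342,154.0928) → (81.6422,146.9983) → (83.0886,136.3277) → (80.6734,122.0808)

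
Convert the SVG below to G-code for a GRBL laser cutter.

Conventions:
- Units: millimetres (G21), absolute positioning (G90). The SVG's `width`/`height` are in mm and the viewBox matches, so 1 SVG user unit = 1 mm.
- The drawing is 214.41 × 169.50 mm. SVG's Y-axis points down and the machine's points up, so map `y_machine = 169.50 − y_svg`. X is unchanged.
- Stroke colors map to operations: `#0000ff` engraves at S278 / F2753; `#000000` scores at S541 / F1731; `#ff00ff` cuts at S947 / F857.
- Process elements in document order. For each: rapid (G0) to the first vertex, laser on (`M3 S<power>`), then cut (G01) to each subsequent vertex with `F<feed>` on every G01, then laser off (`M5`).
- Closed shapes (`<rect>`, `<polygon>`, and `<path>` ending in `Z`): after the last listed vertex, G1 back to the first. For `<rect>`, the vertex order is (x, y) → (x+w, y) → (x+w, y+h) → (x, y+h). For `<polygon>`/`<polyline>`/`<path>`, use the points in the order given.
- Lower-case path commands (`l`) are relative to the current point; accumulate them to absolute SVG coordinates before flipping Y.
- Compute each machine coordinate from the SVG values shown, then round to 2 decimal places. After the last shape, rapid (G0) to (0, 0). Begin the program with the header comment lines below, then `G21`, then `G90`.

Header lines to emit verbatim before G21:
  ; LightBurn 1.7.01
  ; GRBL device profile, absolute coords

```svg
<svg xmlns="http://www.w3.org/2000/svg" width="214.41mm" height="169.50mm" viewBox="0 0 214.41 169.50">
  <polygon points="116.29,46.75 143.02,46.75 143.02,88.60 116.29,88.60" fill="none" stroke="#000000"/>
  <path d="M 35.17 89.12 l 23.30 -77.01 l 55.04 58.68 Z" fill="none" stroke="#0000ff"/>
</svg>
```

; LightBurn 1.7.01
; GRBL device profile, absolute coords
G21
G90
G0 X116.29 Y122.75
M3 S541
G01 X143.02 Y122.75 F1731
G01 X143.02 Y80.90 F1731
G01 X116.29 Y80.90 F1731
G01 X116.29 Y122.75 F1731
M5
G0 X35.17 Y80.38
M3 S278
G01 X58.47 Y157.39 F2753
G01 X113.51 Y98.71 F2753
G01 X35.17 Y80.38 F2753
M5
G0 X0.00 Y0.00

1 u = 1 mm; y_m = 169.50 − y.

[1] `<polygon>` rectangle, #000000→score S541 F1731: (116.29,122.75) → (143.02,122.75) → (143.02,80.90) → (116.29,80.90) → (116.29,122.75) (closed)

[2] `<path>` regular polygon, #0000ff→engrave S278 F2753: (35.17,80.38) → (58.47,157.39) → (113.51,98.71) → (35.17,80.38) (closed)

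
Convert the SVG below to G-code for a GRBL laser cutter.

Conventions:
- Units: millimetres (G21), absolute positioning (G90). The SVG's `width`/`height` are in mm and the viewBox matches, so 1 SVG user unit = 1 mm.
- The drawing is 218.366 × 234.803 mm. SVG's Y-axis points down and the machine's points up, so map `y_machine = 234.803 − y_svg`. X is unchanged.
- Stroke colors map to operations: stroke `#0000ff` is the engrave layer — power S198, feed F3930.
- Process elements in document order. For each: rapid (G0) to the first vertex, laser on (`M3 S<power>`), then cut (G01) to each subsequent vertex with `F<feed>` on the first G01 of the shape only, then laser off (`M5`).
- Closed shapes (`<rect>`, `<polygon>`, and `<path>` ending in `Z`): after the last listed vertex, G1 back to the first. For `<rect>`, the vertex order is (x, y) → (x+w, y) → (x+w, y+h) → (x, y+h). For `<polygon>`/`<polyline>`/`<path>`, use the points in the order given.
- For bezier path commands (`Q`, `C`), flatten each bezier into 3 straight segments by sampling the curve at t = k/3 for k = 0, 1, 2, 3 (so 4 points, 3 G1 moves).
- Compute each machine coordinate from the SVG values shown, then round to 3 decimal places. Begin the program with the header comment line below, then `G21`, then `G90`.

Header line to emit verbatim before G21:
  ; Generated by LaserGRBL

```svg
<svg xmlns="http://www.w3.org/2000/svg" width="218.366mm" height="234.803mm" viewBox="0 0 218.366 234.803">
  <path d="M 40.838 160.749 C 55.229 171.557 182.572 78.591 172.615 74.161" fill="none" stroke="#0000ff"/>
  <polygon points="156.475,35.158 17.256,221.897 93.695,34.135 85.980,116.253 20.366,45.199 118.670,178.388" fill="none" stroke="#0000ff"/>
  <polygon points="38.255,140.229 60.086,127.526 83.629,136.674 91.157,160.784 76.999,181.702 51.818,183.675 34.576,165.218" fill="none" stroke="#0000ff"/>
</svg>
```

; Generated by LaserGRBL
G21
G90
G0 X40.838 Y74.054
M3 S198
G01 X83.611 Y90.715 F3930
G01 X146.074 Y133.823
G01 X172.615 Y160.642
M5
G0 X156.475 Y199.645
M3 S198
G01 X17.256 Y12.906 F3930
G01 X93.695 Y200.668
G01 X85.980 Y118.550
G01 X20.366 Y189.604
G01 X118.670 Y56.415
G01 X156.475 Y199.645
M5
G0 X38.255 Y94.574
M3 S198
G01 X60.086 Y107.277 F3930
G01 X83.629 Y98.129
G01 X91.157 Y74.019
G01 X76.999 Y53.101
G01 X51.818 Y51.128
G01 X34.576 Y69.585
G01 X38.255 Y94.574
M5

1 u = 1 mm; y_m = 234.803 − y.

[1] `<path>` cubic bezier, #0000ff→engrave S198 F3930: (40.838,74.054) → (83.611,90.715) → (146.074,133.823) → (172.615,160.642)

[2] `<polygon>` closed polygon, #0000ff→engrave S198 F3930: (156.475,199.645) → (17.256,12.906) → (93.695,200.668) → (85.980,118.550) → (20.366,189.604) → (118.670,56.415) → (156.475,199.645) (closed)

[3] `<polygon>` regular polygon, #0000ff→engrave S198 F3930: (38.255,94.574) → (60.086,107.277) → (83.629,98.129) → (91.157,74.019) → (76.999,53.101) → (51.818,51.128) → (34.576,69.585) → (38.255,94.574) (closed)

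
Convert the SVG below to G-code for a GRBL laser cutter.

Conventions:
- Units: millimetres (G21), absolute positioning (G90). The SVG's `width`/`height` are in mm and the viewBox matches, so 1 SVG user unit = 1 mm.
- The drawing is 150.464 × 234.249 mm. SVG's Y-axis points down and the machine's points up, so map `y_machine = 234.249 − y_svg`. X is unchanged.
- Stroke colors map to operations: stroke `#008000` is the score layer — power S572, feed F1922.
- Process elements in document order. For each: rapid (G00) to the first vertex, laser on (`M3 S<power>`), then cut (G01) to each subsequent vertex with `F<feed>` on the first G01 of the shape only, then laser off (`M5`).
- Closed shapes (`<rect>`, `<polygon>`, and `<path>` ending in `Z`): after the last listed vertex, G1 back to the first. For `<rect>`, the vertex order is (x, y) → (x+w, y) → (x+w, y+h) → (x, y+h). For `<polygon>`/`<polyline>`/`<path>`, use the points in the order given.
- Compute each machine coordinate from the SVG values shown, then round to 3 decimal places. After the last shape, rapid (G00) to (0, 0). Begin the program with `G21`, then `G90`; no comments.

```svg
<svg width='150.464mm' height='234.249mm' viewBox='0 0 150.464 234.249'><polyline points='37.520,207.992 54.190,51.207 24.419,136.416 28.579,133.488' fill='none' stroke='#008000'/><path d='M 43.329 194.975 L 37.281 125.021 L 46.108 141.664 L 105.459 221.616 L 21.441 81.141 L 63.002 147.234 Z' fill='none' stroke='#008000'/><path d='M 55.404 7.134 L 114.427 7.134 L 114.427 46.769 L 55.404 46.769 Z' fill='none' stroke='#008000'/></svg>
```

G21
G90
G00 X37.520 Y26.257
M3 S572
G01 X54.190 Y183.042 F1922
G01 X24.419 Y97.833
G01 X28.579 Y100.761
M5
G00 X43.329 Y39.274
M3 S572
G01 X37.281 Y109.228 F1922
G01 X46.108 Y92.585
G01 X105.459 Y12.633
G01 X21.441 Y153.108
G01 X63.002 Y87.015
G01 X43.329 Y39.274
M5
G00 X55.404 Y227.115
M3 S572
G01 X114.427 Y227.115 F1922
G01 X114.427 Y187.480
G01 X55.404 Y187.480
G01 X55.404 Y227.115
M5
G00 X0.000 Y0.000

Since the viewBox matches the mm dimensions, user units are millimetres directly. The only transform is the Y-flip y_m = 234.249 − y_svg.

Shape 1 is a open polyline drawn with `<polyline>`. Its stroke #008000 means score at S572, F1922. After flipping Y the toolpath is (37.520,26.257) → (54.190,183.042) → (24.419,97.833) → (28.579,100.761).

Shape 2 is a closed polygon drawn with `<path>`. Its stroke #008000 means score at S572, F1922. After flipping Y the toolpath is (43.329,39.274) → (37.281,109.228) → (46.108,92.585) → (105.459,12.633) → (21.441,153.108) → (63.002,87.015) → (43.329,39.274), returning to the start.

Shape 3 is a rectangle drawn with `<path>`. Its stroke #008000 means score at S572, F1922. After flipping Y the toolpath is (55.404,227.115) → (114.427,227.115) → (114.427,187.480) → (55.404,187.480) → (55.404,227.115), returning to the start.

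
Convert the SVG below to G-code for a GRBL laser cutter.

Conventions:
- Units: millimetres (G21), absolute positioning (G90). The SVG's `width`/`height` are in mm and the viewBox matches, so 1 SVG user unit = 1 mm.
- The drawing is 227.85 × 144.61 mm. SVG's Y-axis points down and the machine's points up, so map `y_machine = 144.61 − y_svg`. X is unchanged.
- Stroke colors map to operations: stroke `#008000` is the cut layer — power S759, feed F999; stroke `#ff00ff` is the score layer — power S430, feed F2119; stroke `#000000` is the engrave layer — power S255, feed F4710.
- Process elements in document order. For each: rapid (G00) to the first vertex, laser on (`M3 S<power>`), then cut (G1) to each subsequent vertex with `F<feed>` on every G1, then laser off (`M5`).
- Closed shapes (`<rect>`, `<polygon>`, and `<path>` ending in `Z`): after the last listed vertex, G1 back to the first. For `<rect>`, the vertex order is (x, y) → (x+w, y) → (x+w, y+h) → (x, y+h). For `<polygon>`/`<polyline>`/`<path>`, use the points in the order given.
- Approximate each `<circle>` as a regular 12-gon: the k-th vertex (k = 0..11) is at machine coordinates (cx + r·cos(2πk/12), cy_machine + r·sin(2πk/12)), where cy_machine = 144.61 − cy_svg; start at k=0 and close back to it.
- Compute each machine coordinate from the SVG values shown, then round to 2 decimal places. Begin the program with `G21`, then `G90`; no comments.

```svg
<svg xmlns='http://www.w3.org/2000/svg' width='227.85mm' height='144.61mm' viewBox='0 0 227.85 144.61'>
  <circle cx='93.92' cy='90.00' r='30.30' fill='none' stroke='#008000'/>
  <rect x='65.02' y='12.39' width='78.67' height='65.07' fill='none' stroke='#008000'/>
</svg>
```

G21
G90
G00 X124.22 Y54.61
M3 S759
G1 X120.16 Y69.76 F999
G1 X109.07 Y80.85 F999
G1 X93.92 Y84.91 F999
G1 X78.77 Y80.85 F999
G1 X67.68 Y69.76 F999
G1 X63.62 Y54.61 F999
G1 X67.68 Y39.46 F999
G1 X78.77 Y28.37 F999
G1 X93.92 Y24.31 F999
G1 X109.07 Y28.37 F999
G1 X120.16 Y39.46 F999
G1 X124.22 Y54.61 F999
M5
G00 X65.02 Y132.22
M3 S759
G1 X143.69 Y132.22 F999
G1 X143.69 Y67.15 F999
G1 X65.02 Y67.15 F999
G1 X65.02 Y132.22 F999
M5

Since the viewBox matches the mm dimensions, user units are millimetres directly. The only transform is the Y-flip y_m = 144.61 − y_svg.

Shape 1 is a circle drawn with `<circle>`. Its stroke #008000 means cut at S759, F999. After flipping Y the toolpath is (124.22,54.61) → (120.16,69.76) → (109.07,80.85) → (93.92,84.91) → (78.77,80.85) → (67.68,69.76) → (63.62,54.61) → (67.68,39.46) → (78.77,28.37) → (93.92,24.31) → (109.07,28.37) → (120.16,39.46) → (124.22,54.61), returning to the start.

Shape 2 is a rectangle drawn with `<rect>`. Its stroke #008000 means cut at S759, F999. After flipping Y the toolpath is (65.02,132.22) → (143.69,132.22) → (143.69,67.15) → (65.02,67.15) → (65.02,132.22), returning to the start.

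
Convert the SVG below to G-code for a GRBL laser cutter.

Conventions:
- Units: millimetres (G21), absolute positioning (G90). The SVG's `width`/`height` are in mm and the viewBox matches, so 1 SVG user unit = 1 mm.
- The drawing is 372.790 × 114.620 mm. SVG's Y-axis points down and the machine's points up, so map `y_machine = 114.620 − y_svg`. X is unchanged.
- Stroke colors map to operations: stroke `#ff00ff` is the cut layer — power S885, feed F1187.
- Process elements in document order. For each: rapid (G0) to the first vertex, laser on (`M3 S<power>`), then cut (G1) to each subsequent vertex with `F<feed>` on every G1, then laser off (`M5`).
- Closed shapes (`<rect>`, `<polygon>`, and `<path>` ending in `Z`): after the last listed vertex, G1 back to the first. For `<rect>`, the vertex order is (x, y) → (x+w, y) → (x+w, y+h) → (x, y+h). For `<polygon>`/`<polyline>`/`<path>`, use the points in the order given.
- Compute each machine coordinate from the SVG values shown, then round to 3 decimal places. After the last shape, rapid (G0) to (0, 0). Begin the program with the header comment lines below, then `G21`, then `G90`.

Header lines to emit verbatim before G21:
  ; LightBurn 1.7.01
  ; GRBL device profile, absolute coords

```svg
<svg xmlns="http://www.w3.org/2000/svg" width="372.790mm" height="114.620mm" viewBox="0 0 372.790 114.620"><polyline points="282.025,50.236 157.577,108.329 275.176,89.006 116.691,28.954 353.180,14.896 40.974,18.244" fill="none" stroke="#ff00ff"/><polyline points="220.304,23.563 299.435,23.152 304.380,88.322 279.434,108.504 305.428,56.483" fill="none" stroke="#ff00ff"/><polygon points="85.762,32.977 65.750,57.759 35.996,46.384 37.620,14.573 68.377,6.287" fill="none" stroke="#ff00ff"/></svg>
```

viewBox `0 0 372.790 114.620` with mm width/height → 1 unit = 1 mm. Flip: y_m = 114.620 − y_svg.

**Shape 1** — `<polyline>` open polyline, stroke `#ff00ff` → cut (S885, F1187). Machine vertices: (282.025,64.384) → (157.577,6.291) → (275.176,25.614) → (116.691,85.666) → (353.180,99.724) → (40.974,96.376). Open path.

**Shape 2** — `<polyline>` open polyline, stroke `#ff00ff` → cut (S885, F1187). Machine vertices: (220.304,91.057) → (299.435,91.468) → (304.380,26.298) → (279.434,6.116) → (305.428,58.137). Open path.

**Shape 3** — `<polygon>` regular polygon, stroke `#ff00ff` → cut (S885, F1187). Machine vertices: (85.762,81.643) → (65.750,56.861) → (35.996,68.236) → (37.620,100.047) → (68.377,108.333) → (85.762,81.643). Closed: final G1 returns to the first vertex.

; LightBurn 1.7.01
; GRBL device profile, absolute coords
G21
G90
G0 X282.025 Y64.384
M3 S885
G1 X157.577 Y6.291 F1187
G1 X275.176 Y25.614 F1187
G1 X116.691 Y85.666 F1187
G1 X353.180 Y99.724 F1187
G1 X40.974 Y96.376 F1187
M5
G0 X220.304 Y91.057
M3 S885
G1 X299.435 Y91.468 F1187
G1 X304.380 Y26.298 F1187
G1 X279.434 Y6.116 F1187
G1 X305.428 Y58.137 F1187
M5
G0 X85.762 Y81.643
M3 S885
G1 X65.750 Y56.861 F1187
G1 X35.996 Y68.236 F1187
G1 X37.620 Y100.047 F1187
G1 X68.377 Y108.333 F1187
G1 X85.762 Y81.643 F1187
M5
G0 X0.000 Y0.000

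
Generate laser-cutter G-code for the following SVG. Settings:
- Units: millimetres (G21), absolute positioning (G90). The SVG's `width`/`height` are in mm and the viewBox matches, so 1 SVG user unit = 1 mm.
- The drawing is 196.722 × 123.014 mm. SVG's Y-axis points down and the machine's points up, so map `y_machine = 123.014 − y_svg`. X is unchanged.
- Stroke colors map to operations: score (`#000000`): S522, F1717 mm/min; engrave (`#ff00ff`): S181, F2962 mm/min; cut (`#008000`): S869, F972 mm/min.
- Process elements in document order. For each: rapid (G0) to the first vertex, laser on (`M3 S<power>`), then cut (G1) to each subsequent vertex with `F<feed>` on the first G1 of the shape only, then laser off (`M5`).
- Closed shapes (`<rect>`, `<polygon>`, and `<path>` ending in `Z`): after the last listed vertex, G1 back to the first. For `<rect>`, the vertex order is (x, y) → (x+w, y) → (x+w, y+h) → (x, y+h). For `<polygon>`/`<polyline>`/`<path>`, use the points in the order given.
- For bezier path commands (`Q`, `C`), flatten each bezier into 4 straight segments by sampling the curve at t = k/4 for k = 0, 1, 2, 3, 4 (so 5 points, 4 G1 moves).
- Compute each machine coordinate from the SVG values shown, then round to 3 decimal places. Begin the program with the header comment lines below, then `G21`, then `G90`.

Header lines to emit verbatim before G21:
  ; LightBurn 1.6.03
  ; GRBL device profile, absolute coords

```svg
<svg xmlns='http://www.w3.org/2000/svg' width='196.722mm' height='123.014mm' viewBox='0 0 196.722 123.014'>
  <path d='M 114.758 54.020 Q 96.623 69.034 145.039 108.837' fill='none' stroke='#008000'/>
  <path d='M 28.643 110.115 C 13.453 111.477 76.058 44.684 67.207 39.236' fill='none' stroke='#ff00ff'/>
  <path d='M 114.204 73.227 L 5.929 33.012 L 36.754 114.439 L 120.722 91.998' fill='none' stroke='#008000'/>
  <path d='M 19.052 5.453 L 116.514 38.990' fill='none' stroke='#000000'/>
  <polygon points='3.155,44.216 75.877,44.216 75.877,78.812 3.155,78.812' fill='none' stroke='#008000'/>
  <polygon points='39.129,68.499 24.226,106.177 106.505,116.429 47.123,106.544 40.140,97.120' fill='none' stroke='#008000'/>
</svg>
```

; LightBurn 1.6.03
; GRBL device profile, absolute coords
G21
G90
G0 X114.758 Y68.994
M3 S869
G1 X109.850 Y59.938 F972
G1 X113.261 Y47.783
G1 X124.990 Y32.529
G1 X145.039 Y14.177
M5
G0 X28.643 Y12.899
M3 S181
G1 X29.505 Y22.633 F2962
G1 X45.548 Y45.785
G1 X62.779 Y70.213
G1 X67.207 Y83.778
M5
G0 X114.204 Y49.787
M3 S869
G1 X5.929 Y90.002 F972
G1 X36.754 Y8.575
G1 X120.722 Y31.016
M5
G0 X19.052 Y117.561
M3 S522
G1 X116.514 Y84.024 F1717
M5
G0 X3.155 Y78.798
M3 S869
G1 X75.877 Y78.798 F972
G1 X75.877 Y44.202
G1 X3.155 Y44.202
G1 X3.155 Y78.798
M5
G0 X39.129 Y54.515
M3 S869
G1 X24.226 Y16.837 F972
G1 X106.505 Y6.585
G1 X47.123 Y16.470
G1 X40.140 Y25.894
G1 X39.129 Y54.515
M5

Since the viewBox matches the mm dimensions, user units are millimetres directly. The only transform is the Y-flip y_m = 123.014 − y_svg.

Shape 1 is a quadratic bezier drawn with `<path>`. Its stroke #008000 means cut at S869, F972. After flipping Y the toolpath is (114.758,68.994) → (109.850,59.938) → (113.261,47.783) → (124.990,32.529) → (145.039,14.177).

Shape 2 is a cubic bezier drawn with `<path>`. Its stroke #ff00ff means engrave at S181, F2962. After flipping Y the toolpath is (28.643,12.899) → (29.505,22.633) → (45.548,45.785) → (62.779,70.213) → (67.207,83.778).

Shape 3 is a open polyline drawn with `<path>`. Its stroke #008000 means cut at S869, F972. After flipping Y the toolpath is (114.204,49.787) → (5.929,90.002) → (36.754,8.575) → (120.722,31.016).

Shape 4 is a line segment drawn with `<path>`. Its stroke #000000 means score at S522, F1717. After flipping Y the toolpath is (19.052,117.561) → (116.514,84.024).

Shape 5 is a rectangle drawn with `<polygon>`. Its stroke #008000 means cut at S869, F972. After flipping Y the toolpath is (3.155,78.798) → (75.877,78.798) → (75.877,44.202) → (3.155,44.202) → (3.155,78.798), returning to the start.

Shape 6 is a closed polygon drawn with `<polygon>`. Its stroke #008000 means cut at S869, F972. After flipping Y the toolpath is (39.129,54.515) → (24.226,16.837) → (106.505,6.585) → (47.123,16.470) → (40.140,25.894) → (39.129,54.515), returning to the start.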